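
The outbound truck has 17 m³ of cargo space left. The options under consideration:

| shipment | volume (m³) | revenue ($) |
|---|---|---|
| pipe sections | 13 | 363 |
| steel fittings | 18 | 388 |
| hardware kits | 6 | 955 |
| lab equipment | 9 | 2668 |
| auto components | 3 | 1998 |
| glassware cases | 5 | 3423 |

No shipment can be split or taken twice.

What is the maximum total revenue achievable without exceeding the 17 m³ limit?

Density check — glassware cases 684.60, auto components 666.00, lab equipment 296.44 are the best per m³.
Taking lab equipment + auto components + glassware cases: 17 m³ used, 8089 in revenue.
The closest alternative, hardware kits + auto components + glassware cases, reaches only 6376.

8089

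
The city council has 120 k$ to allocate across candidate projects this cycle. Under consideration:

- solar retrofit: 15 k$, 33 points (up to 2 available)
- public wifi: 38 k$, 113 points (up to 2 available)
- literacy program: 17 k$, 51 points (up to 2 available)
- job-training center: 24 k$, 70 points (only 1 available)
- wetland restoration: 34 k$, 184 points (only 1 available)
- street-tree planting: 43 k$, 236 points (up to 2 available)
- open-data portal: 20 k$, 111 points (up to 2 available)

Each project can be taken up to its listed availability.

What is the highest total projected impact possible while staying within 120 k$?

656

Density check — open-data portal 5.55, street-tree planting 5.49, wetland restoration 5.41 are the best per k$.
The ratio heuristic lands on wetland restoration + street-tree planting + 2×open-data portal (642) but leaves 3 k$ idle.
Replace 2×open-data portal with street-tree planting: the trade gains 14 net, giving 656 at 120 k$.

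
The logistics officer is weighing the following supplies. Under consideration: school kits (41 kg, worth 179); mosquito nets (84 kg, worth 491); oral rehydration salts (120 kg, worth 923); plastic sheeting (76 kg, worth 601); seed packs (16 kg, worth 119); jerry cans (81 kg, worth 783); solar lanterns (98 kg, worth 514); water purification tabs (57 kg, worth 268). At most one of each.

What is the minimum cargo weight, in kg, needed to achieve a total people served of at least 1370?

157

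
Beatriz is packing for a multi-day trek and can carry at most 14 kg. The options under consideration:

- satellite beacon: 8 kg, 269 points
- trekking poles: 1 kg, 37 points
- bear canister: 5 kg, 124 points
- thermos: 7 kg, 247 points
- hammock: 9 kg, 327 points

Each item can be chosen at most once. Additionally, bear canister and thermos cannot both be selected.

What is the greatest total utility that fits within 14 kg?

451

Filling by ratio: trekking poles + hammock for 364, with 4 kg left unused.
Dropping trekking poles frees 1 kg; slotting in bear canister (5 kg) lifts the total to 451 at 14 kg.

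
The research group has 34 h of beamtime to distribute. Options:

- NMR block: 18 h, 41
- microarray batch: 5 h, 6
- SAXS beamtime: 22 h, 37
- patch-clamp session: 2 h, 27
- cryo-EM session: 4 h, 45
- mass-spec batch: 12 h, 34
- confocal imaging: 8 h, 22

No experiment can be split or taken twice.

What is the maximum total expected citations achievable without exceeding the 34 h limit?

The ratio heuristic lands on microarray batch + patch-clamp session + cryo-EM session + mass-spec batch + confocal imaging (134) but leaves 3 h idle.
Replace microarray batch and mass-spec batch with NMR block: the trade gains 1 net, giving 135 at 32 h.
Every other selection either busts 34 h or fails to beat 135.

135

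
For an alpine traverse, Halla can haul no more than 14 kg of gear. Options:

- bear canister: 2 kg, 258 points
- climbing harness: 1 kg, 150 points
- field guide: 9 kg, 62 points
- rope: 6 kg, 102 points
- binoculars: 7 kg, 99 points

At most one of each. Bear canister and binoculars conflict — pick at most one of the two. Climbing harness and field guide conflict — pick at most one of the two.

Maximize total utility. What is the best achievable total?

Best packing: bear canister + climbing harness + rope — 9 kg, 510 total.

510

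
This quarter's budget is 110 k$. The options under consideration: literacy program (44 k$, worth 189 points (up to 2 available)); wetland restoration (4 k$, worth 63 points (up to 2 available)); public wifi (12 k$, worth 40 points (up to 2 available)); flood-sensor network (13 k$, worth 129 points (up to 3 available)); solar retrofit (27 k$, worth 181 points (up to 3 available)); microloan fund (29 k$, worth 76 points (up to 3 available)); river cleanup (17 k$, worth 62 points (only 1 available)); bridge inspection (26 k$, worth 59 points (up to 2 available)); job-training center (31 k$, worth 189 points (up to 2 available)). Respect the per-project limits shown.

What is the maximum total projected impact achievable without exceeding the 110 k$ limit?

Ranking by ratio (projected impact/k$): wetland restoration 15.75, flood-sensor network 9.92, solar retrofit 6.70.
A density-first pass picks 2×wetland restoration + 3×flood-sensor network + 2×solar retrofit — 875 at 101 k$.
Replace 2×solar retrofit with 2×job-training center: the trade gains 16 net, giving 891 at 109 k$.
That's the maximum — no swap from here does better than 891.

891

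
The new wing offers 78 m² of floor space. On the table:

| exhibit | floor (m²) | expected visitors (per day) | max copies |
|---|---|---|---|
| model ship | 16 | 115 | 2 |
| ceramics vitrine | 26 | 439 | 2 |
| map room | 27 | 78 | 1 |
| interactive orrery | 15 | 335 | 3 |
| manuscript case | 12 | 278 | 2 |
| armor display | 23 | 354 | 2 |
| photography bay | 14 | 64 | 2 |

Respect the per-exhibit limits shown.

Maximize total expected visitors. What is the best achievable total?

1580

Filling by ratio: 3×interactive orrery + 2×manuscript case for 1561, with 9 m² left unused.
The 15 m² tied up in interactive orrery is better spent on armor display — total rises to 1580 (77 m²).
Nothing else within 78 m² beats 1580.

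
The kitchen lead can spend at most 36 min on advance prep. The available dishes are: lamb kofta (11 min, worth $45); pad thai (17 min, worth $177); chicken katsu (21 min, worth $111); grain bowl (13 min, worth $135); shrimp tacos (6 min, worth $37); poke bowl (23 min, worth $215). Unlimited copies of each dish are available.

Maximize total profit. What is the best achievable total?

Ranking by ratio (profit/min): pad thai 10.41, grain bowl 10.38, poke bowl 9.35.
The ratio ordering already packs tightly: 2×pad thai, 34 min, 354.
Every other selection either busts 36 min or fails to beat 354.

354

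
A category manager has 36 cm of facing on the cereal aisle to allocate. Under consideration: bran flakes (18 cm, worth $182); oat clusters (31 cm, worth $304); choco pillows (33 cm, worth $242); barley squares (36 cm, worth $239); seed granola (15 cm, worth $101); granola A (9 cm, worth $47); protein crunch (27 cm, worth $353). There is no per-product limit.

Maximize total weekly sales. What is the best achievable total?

Granola A + protein crunch uses 36 of the 36 cm and totals 400.
No other feasible combination exceeds 400.

400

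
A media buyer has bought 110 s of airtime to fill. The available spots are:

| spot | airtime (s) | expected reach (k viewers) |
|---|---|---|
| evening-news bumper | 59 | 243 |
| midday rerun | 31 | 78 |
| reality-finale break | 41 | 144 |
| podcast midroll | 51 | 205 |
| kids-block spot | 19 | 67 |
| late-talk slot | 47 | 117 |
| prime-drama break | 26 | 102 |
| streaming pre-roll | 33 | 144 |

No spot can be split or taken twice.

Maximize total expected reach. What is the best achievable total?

451

The ratio heuristic lands on evening-news bumper + streaming pre-roll (387) but leaves 18 s idle.
Dropping evening-news bumper frees 59 s; slotting in podcast midroll + prime-drama break (77 s) lifts the total to 451 at 110 s.
The closest alternative, evening-news bumper + podcast midroll, reaches only 448.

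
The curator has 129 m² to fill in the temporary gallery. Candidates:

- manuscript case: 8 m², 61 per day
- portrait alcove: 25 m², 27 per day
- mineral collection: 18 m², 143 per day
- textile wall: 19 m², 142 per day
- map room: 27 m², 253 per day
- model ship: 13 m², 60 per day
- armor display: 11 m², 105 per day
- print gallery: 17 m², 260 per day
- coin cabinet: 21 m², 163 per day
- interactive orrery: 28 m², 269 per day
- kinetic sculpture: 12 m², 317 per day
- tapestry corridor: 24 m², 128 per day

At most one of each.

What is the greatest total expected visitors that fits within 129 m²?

1445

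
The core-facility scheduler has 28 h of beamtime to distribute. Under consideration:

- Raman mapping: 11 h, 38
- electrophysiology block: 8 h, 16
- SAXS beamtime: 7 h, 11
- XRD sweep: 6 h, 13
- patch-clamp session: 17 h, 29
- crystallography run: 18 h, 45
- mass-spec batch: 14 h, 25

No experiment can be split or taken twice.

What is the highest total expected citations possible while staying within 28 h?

The ratio ordering already packs tightly: Raman mapping + electrophysiology block + XRD sweep, 25 h, 67.
The spare 3 h is too small for any remaining experiment, and no exchange beats 67.

67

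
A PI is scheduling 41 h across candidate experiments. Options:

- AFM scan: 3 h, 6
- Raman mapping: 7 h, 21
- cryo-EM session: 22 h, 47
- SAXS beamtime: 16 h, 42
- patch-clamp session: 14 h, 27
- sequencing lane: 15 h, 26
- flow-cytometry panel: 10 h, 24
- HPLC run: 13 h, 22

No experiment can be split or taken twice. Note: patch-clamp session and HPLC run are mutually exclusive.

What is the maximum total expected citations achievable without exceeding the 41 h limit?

96

Taking the top-ratio experiments first gives AFM scan + Raman mapping + SAXS beamtime + flow-cytometry panel for 93 (36 h).
Replace flow-cytometry panel with patch-clamp session: the trade gains 3 net, giving 96 at 40 h.
An exhaustive check of the 256 subsets confirms 96.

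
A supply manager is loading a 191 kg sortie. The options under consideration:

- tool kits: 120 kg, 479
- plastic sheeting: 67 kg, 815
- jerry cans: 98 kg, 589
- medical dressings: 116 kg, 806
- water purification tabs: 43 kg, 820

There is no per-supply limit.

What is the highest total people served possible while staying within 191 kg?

3280

Taking 4×water purification tabs: 172 kg used, 3280 in people served.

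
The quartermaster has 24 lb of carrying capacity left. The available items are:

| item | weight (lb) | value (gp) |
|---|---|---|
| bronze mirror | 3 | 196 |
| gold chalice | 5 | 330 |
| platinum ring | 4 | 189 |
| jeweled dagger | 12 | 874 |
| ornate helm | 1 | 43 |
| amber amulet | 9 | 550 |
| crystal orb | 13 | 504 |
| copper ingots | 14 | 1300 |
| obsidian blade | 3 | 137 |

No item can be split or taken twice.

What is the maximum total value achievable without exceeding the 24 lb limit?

1893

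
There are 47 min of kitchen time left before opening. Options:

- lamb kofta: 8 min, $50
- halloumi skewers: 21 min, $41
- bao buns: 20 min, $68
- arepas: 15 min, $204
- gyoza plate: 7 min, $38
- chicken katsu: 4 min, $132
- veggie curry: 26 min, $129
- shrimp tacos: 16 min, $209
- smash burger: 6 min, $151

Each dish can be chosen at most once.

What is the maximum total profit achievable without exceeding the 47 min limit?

Density check — chicken katsu 33.00, smash burger 25.17, arepas 13.60 are the best per min.
Arepas + chicken katsu + shrimp tacos + smash burger uses 41 of the 47 min and totals 696.

696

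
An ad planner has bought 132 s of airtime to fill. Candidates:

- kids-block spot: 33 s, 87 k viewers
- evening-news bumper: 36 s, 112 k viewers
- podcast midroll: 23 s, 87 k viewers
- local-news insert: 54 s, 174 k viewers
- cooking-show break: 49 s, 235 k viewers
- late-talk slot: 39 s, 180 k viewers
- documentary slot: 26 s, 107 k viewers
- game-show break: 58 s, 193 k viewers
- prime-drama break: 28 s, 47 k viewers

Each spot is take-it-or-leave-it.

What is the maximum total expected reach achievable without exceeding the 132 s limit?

A density-first pass picks cooking-show break + late-talk slot + documentary slot — 522 at 114 s.
The 26 s tied up in documentary slot is better spent on evening-news bumper — total rises to 527 (124 s).

527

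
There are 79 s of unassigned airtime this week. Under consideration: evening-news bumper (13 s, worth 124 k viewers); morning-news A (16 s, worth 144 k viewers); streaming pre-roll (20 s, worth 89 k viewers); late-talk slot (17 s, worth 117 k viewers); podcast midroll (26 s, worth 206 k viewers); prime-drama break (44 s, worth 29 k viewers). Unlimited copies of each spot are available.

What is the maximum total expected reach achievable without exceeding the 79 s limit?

744

Best packing: 6×evening-news bumper — 78 s, 744 total.
No other feasible combination exceeds 744.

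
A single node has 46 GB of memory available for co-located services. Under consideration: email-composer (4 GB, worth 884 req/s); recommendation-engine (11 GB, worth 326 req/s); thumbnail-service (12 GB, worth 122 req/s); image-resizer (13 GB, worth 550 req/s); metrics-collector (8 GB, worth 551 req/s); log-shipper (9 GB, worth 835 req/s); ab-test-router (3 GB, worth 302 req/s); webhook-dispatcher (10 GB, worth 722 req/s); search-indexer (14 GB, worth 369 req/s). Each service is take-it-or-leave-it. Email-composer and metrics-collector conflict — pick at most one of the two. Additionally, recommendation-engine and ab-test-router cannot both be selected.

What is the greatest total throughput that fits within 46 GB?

Density check — email-composer 221.00, ab-test-router 100.67, log-shipper 92.78, webhook-dispatcher 72.20 are the best per GB.
Best packing: email-composer + image-resizer + log-shipper + ab-test-router + webhook-dispatcher — 39 GB, 3293 total.
That's the maximum — no feasible swap from here does better than 3293.

3293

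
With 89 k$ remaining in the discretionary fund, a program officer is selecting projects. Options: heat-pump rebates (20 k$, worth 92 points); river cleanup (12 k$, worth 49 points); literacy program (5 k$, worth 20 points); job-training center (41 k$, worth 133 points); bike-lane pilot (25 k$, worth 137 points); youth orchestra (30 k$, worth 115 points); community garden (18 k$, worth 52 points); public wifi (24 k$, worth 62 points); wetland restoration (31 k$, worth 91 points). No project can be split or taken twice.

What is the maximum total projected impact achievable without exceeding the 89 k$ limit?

The ratio heuristic lands on heat-pump rebates + river cleanup + literacy program + bike-lane pilot + community garden (350) but leaves 9 k$ idle.
The 23 k$ tied up in literacy program and community garden is better spent on youth orchestra — total rises to 393 (87 k$).
The closest alternative, heat-pump rebates + river cleanup + bike-lane pilot + wetland restoration, reaches only 369.

393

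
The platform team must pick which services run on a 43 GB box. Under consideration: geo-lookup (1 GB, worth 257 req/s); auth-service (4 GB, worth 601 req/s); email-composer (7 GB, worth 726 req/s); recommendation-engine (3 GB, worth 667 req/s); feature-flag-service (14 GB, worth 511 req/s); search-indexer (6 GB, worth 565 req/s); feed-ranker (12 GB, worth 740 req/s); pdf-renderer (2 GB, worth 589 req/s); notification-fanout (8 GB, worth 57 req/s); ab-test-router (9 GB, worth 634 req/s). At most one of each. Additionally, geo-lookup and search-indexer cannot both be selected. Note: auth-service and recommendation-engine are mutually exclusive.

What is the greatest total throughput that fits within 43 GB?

By throughput per GB: pdf-renderer 294.50, geo-lookup 257.00, recommendation-engine 222.33 lead.
Email-composer + recommendation-engine + search-indexer + feed-ranker + pdf-renderer + ab-test-router uses 39 of the 43 GB and totals 3921.

3921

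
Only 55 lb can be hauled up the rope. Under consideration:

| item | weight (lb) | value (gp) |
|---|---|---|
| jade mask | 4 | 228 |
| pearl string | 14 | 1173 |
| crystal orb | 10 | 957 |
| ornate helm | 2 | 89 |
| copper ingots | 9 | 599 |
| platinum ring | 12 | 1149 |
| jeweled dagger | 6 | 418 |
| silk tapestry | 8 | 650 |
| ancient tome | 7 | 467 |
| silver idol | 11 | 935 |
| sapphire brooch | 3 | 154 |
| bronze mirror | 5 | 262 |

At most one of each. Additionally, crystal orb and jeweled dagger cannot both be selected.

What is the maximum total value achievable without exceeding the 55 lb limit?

Pearl string + crystal orb + platinum ring + silk tapestry + silver idol uses 55 of the 55 lb and totals 4864.

4864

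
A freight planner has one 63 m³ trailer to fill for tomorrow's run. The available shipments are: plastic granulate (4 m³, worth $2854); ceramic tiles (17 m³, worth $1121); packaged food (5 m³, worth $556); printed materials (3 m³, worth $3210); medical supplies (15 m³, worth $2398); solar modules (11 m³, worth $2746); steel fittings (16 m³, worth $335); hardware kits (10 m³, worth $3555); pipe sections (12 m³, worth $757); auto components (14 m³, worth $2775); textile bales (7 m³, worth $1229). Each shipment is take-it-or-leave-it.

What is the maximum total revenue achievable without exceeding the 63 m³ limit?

Ranking by ratio (revenue/m³): printed materials 1070.00, plastic granulate 713.50, hardware kits 355.50, solar modules 249.64.
A density-first pass picks plastic granulate + packaged food + printed materials + solar modules + hardware kits + auto components + textile bales — 16925 at 54 m³.
Dropping textile bales frees 7 m³; slotting in medical supplies (15 m³) lifts the total to 18094 at 62 m³.

18094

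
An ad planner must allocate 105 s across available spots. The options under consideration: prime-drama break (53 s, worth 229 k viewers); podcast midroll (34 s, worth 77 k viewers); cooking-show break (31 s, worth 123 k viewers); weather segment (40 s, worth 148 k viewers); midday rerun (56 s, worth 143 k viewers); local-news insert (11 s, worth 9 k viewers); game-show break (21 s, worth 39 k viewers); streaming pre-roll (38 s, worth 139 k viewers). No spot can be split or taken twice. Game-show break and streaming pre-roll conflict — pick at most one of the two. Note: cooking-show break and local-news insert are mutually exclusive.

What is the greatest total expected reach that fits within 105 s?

391

Prime-drama break + cooking-show break + game-show break uses 105 of the 105 s and totals 391.
The closest alternative, prime-drama break + weather segment + local-news insert, reaches only 386.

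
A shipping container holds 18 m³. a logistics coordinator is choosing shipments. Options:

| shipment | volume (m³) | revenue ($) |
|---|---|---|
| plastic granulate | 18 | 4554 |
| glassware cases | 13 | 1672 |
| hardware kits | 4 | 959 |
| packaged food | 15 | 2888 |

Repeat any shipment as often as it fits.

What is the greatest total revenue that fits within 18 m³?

4554

Plastic granulate uses 18 of the 18 m³ and totals 4554.
That's the maximum — no swap from here does better than 4554.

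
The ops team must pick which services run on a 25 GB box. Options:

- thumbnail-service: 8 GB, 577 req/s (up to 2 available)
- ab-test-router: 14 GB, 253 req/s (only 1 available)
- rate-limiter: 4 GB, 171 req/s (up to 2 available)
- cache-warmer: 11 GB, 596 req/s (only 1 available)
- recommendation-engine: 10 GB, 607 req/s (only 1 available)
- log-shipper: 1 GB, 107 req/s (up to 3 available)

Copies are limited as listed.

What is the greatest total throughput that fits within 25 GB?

1676

The ratio heuristic lands on 2×thumbnail-service + rate-limiter + 3×log-shipper (1646) but leaves 2 GB idle.
The 8 GB tied up in thumbnail-service is better spent on recommendation-engine — total rises to 1676 (25 GB).
Every other selection either busts 25 GB or exceeds an availability limit or fails to beat 1676.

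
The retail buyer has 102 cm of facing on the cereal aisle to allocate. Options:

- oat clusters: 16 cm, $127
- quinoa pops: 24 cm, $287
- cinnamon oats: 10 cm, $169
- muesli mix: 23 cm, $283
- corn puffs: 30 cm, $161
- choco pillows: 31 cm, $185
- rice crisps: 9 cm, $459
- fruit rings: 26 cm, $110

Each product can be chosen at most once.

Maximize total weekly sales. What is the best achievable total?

1383

Greedy by ratio would take oat clusters + quinoa pops + cinnamon oats + muesli mix + rice crisps: 82 cm used, total 1325.
The 16 cm tied up in oat clusters is better spent on choco pillows — total rises to 1383 (97 cm).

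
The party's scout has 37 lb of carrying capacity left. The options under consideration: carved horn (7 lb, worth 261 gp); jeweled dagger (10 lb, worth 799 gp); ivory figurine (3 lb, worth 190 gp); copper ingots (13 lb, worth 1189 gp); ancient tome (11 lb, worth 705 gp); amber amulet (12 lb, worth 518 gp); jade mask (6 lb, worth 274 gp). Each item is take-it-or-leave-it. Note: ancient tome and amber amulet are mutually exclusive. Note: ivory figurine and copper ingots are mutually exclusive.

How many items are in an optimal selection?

Optimal total is 2693.
One optimal bundle: jeweled dagger + copper ingots + ancient tome (34 lb).
Every optimal selection uses 3 items.

3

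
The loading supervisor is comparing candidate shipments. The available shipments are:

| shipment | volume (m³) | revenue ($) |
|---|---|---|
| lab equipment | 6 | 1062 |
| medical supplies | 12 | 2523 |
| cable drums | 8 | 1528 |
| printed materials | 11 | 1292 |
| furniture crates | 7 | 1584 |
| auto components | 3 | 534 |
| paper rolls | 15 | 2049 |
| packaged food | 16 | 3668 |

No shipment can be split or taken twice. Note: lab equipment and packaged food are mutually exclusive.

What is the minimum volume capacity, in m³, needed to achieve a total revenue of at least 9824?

Look for the lowest-volume combination reaching 9824.
medical supplies + cable drums + furniture crates + auto components + packaged food: 9837 revenue at 46 m³.
Below 46 m³ the best achievable stays under 9824.

46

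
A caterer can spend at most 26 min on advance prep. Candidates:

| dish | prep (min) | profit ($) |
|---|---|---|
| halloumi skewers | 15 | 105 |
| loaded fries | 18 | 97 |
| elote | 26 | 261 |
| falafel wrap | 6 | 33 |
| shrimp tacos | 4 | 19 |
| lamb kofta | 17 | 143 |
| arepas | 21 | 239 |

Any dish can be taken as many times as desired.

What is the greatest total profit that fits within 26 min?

Filling by ratio: shrimp tacos + arepas for 258, with 1 min left unused.
The 25 min tied up in shrimp tacos and arepas is better spent on elote — total rises to 261 (26 min).
That's the maximum — no swap from here does better than 261.

261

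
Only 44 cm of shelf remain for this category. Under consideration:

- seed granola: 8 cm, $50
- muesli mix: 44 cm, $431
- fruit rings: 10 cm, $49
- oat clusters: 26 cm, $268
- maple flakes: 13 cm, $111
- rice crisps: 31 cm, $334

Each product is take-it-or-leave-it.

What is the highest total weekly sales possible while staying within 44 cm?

Maple flakes + rice crisps uses 44 of the 44 cm and totals 445.
The closest alternative, muesli mix, reaches only 431.

445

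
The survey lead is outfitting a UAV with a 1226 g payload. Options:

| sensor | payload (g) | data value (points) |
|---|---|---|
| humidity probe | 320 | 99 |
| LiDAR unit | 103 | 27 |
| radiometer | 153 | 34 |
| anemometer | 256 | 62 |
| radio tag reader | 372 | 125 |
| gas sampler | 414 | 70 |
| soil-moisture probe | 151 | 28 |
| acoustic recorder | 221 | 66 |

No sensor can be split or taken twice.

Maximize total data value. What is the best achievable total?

352

Density check — radio tag reader 0.34, humidity probe 0.31, acoustic recorder 0.30 are the best per g.
Taking the top-ratio sensors first gives humidity probe + LiDAR unit + radiometer + radio tag reader + acoustic recorder for 351 (1169 g).
Dropping LiDAR unit and radiometer frees 256 g; slotting in anemometer (256 g) lifts the total to 352 at 1169 g.
The spare 57 g is too small for any remaining sensor, and no exchange beats 352.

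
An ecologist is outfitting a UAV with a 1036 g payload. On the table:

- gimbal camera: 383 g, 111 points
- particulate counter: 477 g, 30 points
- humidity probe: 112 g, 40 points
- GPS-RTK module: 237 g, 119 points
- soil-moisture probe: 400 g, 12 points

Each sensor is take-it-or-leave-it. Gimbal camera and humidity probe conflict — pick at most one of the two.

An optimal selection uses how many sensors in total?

The maximum data value within 1036 g is 242.
For example gimbal camera + GPS-RTK module + soil-moisture probe achieves it, using 1020 g.
Every optimal selection uses 3 sensors.

3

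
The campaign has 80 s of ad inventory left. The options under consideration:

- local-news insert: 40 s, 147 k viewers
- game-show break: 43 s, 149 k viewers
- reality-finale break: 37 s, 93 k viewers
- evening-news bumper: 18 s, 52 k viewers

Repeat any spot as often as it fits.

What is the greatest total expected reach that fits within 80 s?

294

Best packing: 2×local-news insert — 80 s, 294 total.
Nothing else within 80 s beats 294.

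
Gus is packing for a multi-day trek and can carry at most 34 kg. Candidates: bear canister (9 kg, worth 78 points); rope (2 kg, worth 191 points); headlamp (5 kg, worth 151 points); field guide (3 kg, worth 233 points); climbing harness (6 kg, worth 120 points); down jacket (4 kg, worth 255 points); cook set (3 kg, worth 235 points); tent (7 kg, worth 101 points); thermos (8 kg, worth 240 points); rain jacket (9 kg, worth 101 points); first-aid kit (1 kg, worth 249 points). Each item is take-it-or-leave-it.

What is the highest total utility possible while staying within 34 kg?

1674

By utility per kg: first-aid kit 249.00, rope 95.50, cook set 78.33, field guide 77.67 lead.
Best packing: rope + headlamp + field guide + climbing harness + down jacket + cook set + thermos + first-aid kit — 32 kg, 1674 total.
The spare 2 kg is too small for any remaining item, and no exchange beats 1674.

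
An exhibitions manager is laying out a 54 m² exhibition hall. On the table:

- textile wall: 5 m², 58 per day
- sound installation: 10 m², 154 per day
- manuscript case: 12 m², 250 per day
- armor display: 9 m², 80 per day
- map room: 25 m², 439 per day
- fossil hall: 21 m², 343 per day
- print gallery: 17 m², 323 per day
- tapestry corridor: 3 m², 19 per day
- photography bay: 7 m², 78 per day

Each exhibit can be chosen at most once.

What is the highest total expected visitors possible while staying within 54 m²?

Taking manuscript case + map room + print gallery: 54 m² used, 1012 in expected visitors.
Nothing else within 54 m² beats 1012.

1012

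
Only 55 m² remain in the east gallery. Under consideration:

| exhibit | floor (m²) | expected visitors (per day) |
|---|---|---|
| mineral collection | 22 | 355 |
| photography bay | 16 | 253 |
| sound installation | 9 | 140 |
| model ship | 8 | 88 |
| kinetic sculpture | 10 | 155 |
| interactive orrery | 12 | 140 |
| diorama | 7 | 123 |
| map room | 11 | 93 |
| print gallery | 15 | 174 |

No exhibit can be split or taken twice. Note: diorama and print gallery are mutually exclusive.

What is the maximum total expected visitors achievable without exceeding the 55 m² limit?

The ratio heuristic lands on mineral collection + photography bay + sound installation + diorama (871) but leaves 1 m² idle.
The 9 m² tied up in sound installation is better spent on kinetic sculpture — total rises to 886 (55 m²).
Next best is mineral collection + photography bay + sound installation + diorama at 871 (54 m²) — short by 15.

886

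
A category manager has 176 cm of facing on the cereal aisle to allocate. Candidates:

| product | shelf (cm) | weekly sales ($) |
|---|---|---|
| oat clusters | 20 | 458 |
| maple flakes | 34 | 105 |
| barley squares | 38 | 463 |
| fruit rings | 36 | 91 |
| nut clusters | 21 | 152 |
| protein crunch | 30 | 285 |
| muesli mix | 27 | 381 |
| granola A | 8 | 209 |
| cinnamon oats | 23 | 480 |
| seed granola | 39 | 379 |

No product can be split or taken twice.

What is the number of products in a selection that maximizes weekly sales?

Optimal total is 2522.
One optimal bundle: oat clusters + barley squares + nut clusters + muesli mix + granola A + cinnamon oats + seed granola (176 cm).
Every optimal selection uses 7 products.

7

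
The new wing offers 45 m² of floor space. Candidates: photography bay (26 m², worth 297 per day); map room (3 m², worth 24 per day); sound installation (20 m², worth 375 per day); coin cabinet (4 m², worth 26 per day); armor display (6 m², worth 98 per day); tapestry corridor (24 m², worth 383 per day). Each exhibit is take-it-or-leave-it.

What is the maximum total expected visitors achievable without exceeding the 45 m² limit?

758

A density-first pass picks map room + sound installation + coin cabinet + armor display — 523 at 33 m².
Dropping map room and coin cabinet and armor display frees 13 m²; slotting in tapestry corridor (24 m²) lifts the total to 758 at 44 m².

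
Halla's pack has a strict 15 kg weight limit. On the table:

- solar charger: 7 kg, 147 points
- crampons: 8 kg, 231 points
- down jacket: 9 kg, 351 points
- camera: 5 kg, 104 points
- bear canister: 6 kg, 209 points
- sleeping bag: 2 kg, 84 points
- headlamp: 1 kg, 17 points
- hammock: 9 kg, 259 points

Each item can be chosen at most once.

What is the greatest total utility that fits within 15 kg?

560

Ranking by ratio (utility/kg): sleeping bag 42.00, down jacket 39.00, bear canister 34.83, crampons 28.88.
Greedy by ratio would take down jacket + sleeping bag + headlamp: 12 kg used, total 452.
Replace sleeping bag and headlamp with bear canister: the trade gains 108 net, giving 560 at 15 kg.
Every other selection either busts 15 kg or fails to beat 560.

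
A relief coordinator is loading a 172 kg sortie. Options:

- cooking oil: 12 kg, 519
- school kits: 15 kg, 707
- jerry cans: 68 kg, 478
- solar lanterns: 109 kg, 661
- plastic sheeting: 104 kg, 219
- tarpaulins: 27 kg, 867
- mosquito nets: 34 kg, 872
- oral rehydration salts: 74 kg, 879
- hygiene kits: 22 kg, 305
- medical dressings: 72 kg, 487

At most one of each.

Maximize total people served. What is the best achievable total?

Ranking by ratio (people served/kg): school kits 47.13, cooking oil 43.25, tarpaulins 32.11.
Greedy by ratio would take cooking oil + school kits + tarpaulins + mosquito nets + hygiene kits: 110 kg used, total 3270.
Dropping hygiene kits frees 22 kg; slotting in oral rehydration salts (74 kg) lifts the total to 3844 at 162 kg.

3844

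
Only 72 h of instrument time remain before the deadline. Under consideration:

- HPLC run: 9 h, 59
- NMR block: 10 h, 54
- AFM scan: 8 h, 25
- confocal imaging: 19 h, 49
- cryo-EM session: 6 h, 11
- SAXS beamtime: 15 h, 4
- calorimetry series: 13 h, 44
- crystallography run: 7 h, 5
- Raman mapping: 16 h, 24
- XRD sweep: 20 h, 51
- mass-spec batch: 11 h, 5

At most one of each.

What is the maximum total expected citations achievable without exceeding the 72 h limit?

257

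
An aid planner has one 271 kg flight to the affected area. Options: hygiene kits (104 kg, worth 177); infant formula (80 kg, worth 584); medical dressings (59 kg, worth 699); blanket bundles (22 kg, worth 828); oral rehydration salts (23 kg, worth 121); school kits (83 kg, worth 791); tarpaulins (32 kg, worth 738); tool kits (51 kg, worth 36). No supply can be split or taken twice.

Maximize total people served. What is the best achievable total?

Ranking by ratio (people served/kg): blanket bundles 37.64, tarpaulins 23.06, medical dressings 11.85, school kits 9.53.
Best packing: medical dressings + blanket bundles + oral rehydration salts + school kits + tarpaulins + tool kits — 270 kg, 3213 total.

3213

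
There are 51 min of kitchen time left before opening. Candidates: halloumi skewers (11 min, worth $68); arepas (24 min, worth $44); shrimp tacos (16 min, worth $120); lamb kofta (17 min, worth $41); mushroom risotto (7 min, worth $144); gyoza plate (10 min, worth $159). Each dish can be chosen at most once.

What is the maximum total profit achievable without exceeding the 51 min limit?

491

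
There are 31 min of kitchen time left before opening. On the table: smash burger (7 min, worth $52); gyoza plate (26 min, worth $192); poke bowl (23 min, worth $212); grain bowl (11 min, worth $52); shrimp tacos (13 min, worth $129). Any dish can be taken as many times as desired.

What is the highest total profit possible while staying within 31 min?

Ranking by ratio (profit/min): shrimp tacos 9.92, poke bowl 9.22, smash burger 7.43, gyoza plate 7.38.
A density-first pass picks 2×shrimp tacos — 258 at 26 min.
Replace 2×shrimp tacos with smash burger + poke bowl: the trade gains 6 net, giving 264 at 30 min.
The spare 1 min is too small for any remaining dish, and no exchange beats 264.

264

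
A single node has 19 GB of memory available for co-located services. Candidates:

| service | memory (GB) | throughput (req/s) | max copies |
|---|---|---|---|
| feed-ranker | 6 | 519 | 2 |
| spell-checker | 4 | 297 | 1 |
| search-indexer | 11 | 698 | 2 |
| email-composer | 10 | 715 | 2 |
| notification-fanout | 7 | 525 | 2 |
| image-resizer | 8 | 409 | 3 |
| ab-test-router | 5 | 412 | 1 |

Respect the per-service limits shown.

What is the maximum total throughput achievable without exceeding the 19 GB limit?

A density-first pass picks 2×feed-ranker + ab-test-router — 1450 at 17 GB.
Replace ab-test-router with notification-fanout: the trade gains 113 net, giving 1563 at 19 GB.

1563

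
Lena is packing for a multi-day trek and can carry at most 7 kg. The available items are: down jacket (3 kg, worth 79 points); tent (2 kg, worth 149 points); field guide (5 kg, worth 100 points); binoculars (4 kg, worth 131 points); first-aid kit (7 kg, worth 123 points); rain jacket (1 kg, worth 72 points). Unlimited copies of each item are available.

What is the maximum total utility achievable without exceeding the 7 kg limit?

519

Taking 3×tent + rain jacket: 7 kg used, 519 in utility.
That's the maximum — no swap from here does better than 519.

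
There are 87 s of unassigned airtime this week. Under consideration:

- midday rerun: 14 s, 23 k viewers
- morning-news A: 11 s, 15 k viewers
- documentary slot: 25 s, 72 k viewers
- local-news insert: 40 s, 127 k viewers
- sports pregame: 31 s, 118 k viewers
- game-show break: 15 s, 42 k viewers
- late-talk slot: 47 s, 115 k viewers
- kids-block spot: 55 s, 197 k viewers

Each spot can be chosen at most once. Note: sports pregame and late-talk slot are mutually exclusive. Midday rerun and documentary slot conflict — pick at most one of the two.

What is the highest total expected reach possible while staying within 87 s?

Ranking by ratio (expected reach/s): sports pregame 3.81, kids-block spot 3.58, local-news insert 3.17.
Best packing: sports pregame + kids-block spot — 86 s, 315 total.

315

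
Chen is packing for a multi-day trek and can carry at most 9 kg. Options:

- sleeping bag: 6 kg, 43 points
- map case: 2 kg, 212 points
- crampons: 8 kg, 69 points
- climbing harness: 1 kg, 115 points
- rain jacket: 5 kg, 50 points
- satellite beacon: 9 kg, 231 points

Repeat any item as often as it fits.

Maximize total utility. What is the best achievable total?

Best packing: 9×climbing harness — 9 kg, 1035 total.
Every other selection either busts 9 kg or fails to beat 1035.

1035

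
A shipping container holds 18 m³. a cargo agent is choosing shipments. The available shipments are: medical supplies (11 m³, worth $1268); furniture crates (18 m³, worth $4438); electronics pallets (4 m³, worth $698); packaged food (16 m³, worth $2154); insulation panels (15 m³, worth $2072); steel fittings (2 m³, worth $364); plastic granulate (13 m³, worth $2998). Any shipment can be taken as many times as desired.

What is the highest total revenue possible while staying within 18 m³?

By revenue per m³: furniture crates 246.56, plastic granulate 230.62, steel fittings 182.00 lead.
Furniture crates uses 18 of the 18 m³ and totals 4438.

4438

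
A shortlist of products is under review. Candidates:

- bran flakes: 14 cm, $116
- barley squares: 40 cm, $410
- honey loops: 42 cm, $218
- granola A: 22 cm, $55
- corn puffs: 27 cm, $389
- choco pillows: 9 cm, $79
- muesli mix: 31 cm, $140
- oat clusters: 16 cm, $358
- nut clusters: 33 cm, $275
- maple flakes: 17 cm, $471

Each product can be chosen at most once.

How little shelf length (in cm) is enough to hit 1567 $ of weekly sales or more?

100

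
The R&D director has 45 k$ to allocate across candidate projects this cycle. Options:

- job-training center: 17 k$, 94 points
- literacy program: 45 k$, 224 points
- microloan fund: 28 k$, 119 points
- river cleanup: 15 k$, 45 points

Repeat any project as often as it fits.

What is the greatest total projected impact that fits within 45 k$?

Greedy by ratio would take 2×job-training center: 34 k$ used, total 188.
The 34 k$ tied up in 2×job-training center is better spent on literacy program — total rises to 224 (45 k$).

224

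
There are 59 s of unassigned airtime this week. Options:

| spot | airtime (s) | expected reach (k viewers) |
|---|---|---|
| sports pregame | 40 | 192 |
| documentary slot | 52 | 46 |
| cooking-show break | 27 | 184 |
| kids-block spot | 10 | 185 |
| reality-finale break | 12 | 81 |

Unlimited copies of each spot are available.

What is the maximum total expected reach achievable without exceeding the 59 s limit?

925

By expected reach per s: kids-block spot 18.50, cooking-show break 6.81, reality-finale break 6.75 lead.
Best packing: 5×kids-block spot — 50 s, 925 total.
Every other selection either busts 59 s or fails to beat 925.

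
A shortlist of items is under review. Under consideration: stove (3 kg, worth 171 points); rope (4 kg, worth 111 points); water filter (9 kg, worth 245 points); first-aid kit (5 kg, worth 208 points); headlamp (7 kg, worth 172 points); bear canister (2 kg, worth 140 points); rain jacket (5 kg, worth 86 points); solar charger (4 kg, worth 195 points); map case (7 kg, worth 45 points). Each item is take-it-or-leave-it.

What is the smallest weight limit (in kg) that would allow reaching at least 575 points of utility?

Need the lightest bundle worth ≥ 575.
Taking stove + rope + bear canister + solar charger gives 617 (≥ 575) for 13 kg.
No combination under 13 kg hits 575.

13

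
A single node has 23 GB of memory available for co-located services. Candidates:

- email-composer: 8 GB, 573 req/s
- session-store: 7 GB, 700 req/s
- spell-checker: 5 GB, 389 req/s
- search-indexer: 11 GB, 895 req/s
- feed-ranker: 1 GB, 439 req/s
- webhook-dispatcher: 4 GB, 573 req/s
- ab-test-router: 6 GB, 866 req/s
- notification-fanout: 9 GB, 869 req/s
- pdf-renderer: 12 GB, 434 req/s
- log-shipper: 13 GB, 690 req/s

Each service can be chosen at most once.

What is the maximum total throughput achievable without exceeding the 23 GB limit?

Taking session-store + spell-checker + feed-ranker + webhook-dispatcher + ab-test-router: 23 GB used, 2967 in throughput.
That's the maximum — no swap from here does better than 2967.

2967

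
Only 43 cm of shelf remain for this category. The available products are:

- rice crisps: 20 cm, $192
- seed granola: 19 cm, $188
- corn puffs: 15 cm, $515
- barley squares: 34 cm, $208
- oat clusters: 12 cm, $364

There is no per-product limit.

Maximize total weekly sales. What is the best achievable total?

Best packing: 2×corn puffs + oat clusters — 42 cm, 1394 total.

1394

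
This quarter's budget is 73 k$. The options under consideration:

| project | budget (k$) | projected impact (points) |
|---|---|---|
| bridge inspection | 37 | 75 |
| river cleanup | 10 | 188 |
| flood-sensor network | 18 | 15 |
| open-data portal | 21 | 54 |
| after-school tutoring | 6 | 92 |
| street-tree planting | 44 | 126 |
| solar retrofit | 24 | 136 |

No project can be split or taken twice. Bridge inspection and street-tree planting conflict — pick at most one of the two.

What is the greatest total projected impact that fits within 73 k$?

470

The ratio ordering already packs tightly: river cleanup + open-data portal + after-school tutoring + solar retrofit, 61 k$, 470.
The closest alternative, river cleanup + flood-sensor network + after-school tutoring + solar retrofit, reaches only 431.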